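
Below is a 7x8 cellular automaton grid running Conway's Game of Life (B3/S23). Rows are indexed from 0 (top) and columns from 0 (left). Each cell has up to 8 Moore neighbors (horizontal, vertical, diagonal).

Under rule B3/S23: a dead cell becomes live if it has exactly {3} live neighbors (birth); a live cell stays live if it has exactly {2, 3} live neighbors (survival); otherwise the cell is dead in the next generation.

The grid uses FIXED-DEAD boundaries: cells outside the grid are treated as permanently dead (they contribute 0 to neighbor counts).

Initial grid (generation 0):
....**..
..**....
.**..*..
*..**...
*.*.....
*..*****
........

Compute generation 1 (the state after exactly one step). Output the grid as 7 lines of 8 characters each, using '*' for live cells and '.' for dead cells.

Simulating step by step:
Generation 0 (given above): 18 live cells
Generation 1: 21 live cells
(generation 1 grid is the final answer)

Answer: ...**...
.***.*..
.*......
*..**...
*.*...*.
.*.****.
....***.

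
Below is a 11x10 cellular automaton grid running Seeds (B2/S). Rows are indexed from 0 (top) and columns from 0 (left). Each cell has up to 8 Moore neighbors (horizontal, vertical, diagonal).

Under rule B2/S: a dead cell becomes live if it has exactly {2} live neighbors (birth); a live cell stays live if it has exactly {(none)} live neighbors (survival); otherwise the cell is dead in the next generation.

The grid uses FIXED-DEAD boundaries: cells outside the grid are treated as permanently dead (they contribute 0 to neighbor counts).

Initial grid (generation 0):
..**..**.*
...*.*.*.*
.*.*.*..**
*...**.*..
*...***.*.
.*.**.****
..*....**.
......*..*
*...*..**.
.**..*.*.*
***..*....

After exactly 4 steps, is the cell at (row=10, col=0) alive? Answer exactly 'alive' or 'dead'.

Simulating step by step:
Generation 0 (given above): 48 live cells
Generation 1: 16 live cells
.....*....
.*........
*.........
..*.......
..*.......
*.........
.*..*.....
.*.*.*....
..**......
..........
...**...*.
Generation 2: 10 live cells
..........
*.........
..*.......
...*......
...*......
..**......
...*.*....
*.........
.*........
..........
..........
Generation 3: 9 live cells
..........
.*........
.*.*......
....*.....
..........
..........
.*........
.**.*.....
*.........
..........
..........
Generation 4: 10 live cells
..........
*.........
*...*.....
..**......
..........
..........
*..*......
...*......
..**......
..........
..........

Cell (10,0) at generation 4: 0 -> dead

Answer: dead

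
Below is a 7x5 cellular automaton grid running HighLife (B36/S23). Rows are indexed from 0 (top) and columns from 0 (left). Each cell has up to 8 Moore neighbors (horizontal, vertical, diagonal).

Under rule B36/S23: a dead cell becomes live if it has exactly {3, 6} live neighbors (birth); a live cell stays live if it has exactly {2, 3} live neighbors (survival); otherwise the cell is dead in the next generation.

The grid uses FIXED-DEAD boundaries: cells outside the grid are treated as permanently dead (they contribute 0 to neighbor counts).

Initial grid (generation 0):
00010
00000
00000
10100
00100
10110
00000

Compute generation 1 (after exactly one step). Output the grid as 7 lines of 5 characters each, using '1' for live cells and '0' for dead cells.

Simulating step by step:
Generation 0 (given above): 7 live cells
Generation 1: 5 live cells
(generation 1 grid is the final answer)

Answer: 00000
00000
00000
01000
00100
01110
00000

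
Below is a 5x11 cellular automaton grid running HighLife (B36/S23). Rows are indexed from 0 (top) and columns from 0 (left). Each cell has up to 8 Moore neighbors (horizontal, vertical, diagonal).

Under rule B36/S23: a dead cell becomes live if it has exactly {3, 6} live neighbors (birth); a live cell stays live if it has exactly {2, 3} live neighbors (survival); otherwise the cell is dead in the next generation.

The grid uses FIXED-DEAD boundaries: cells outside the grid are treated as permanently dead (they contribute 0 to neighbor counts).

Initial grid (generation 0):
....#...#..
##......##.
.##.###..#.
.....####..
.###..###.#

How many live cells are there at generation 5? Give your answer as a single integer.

Simulating step by step:
Generation 0 (given above): 23 live cells
Generation 1: 19 live cells
........##.
#####..###.
###.#....#.
...........
..#..#..##.
Generation 2: 16 live cells
.###...#.#.
#...#..#..#
#...#....#.
..##....##.
...........
Generation 3: 16 live cells
.###....#..
#.#.#....##
.#..#....##
...#....##.
...........
Generation 4: 14 live cells
.###.....#.
#...#...#.#
.##.#......
........###
...........
Generation 5: 13 live cells
.###.....#.
#...#....#.
.#.#....#.#
.........#.
.........#.
Population at generation 5: 13

Answer: 13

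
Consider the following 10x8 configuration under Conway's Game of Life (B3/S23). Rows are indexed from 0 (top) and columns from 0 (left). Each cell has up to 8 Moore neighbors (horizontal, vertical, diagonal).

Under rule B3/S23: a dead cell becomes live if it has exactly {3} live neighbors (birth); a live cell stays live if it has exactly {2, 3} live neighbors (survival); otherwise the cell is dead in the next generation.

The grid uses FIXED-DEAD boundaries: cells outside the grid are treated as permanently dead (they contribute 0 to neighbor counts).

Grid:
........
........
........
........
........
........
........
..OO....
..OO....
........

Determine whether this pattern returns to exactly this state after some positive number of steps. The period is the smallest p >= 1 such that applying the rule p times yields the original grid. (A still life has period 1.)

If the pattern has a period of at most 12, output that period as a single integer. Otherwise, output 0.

Simulating and comparing each generation to the original:
Gen 0 (original, given above): 4 live cells
Gen 1: 4 live cells, MATCHES original -> period = 1

Answer: 1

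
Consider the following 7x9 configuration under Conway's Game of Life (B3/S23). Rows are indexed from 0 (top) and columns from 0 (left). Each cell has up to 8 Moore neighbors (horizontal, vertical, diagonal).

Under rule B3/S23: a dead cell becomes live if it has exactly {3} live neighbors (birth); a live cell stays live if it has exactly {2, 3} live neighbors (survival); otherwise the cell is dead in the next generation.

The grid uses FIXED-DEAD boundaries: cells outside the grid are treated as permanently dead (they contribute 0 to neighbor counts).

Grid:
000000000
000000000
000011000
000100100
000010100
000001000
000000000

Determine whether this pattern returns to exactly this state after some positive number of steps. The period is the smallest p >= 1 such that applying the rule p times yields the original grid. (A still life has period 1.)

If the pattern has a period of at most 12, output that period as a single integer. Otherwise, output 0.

Answer: 1

Derivation:
Simulating and comparing each generation to the original:
Gen 0 (original, given above): 7 live cells
Gen 1: 7 live cells, MATCHES original -> period = 1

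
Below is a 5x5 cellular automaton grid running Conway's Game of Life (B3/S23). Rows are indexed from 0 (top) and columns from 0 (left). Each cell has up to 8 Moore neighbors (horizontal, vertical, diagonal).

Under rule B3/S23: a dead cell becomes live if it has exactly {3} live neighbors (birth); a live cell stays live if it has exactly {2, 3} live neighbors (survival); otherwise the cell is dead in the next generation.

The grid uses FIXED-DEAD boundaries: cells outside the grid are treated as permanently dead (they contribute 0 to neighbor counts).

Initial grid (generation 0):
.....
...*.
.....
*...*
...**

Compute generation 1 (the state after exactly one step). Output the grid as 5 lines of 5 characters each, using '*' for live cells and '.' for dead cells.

Answer: .....
.....
.....
...**
...**

Derivation:
Simulating step by step:
Generation 0 (given above): 5 live cells
Generation 1: 4 live cells
(generation 1 grid is the final answer)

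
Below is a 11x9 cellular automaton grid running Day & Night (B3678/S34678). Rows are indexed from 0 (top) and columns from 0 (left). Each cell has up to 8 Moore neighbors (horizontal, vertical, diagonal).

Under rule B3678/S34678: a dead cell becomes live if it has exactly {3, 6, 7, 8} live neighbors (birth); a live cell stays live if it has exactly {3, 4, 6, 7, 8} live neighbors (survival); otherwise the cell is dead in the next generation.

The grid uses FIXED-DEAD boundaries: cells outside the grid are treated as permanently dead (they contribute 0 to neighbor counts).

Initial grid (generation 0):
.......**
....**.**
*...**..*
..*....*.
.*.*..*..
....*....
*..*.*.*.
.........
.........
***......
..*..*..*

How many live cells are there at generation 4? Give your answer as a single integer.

Answer: 27

Derivation:
Simulating step by step:
Generation 0 (given above): 26 live cells
Generation 1: 25 live cells
......***
....**.**
...***..*
.*.****..
..*......
..*****..
....*....
.........
.*.......
.*.......
.........
Generation 2: 23 live cells
.....****
...***..*
..****...
...*.*...
.*****...
...***...
....*....
.........
.........
.........
.........
Generation 3: 25 live cells
.....***.
..***....
..*.***..
.******..
..*.***..
....**...
...***...
.........
.........
.........
.........
Generation 4: 27 live cells
...**....
...***.*.
...****..
.*****.*.
.******..
....**...
....**...
....*....
.........
.........
.........
Population at generation 4: 27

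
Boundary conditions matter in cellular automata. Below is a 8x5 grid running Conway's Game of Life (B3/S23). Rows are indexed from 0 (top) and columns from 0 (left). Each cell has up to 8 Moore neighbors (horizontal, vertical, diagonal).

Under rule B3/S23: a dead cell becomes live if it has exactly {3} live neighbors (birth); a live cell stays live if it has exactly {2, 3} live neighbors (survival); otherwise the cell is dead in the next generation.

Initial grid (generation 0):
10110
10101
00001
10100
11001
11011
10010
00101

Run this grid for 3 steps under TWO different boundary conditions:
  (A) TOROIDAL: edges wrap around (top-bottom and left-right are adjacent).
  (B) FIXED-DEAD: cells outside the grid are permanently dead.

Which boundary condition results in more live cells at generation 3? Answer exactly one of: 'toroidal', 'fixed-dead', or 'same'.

Answer: toroidal

Derivation:
Under TOROIDAL boundary, generation 3:
11100
01000
10010
00000
00000
00000
00000
00011
Population = 8

Under FIXED-DEAD boundary, generation 3:
00110
00100
00000
00000
00011
00000
00011
00000
Population = 7

Comparison: toroidal=8, fixed-dead=7 -> toroidal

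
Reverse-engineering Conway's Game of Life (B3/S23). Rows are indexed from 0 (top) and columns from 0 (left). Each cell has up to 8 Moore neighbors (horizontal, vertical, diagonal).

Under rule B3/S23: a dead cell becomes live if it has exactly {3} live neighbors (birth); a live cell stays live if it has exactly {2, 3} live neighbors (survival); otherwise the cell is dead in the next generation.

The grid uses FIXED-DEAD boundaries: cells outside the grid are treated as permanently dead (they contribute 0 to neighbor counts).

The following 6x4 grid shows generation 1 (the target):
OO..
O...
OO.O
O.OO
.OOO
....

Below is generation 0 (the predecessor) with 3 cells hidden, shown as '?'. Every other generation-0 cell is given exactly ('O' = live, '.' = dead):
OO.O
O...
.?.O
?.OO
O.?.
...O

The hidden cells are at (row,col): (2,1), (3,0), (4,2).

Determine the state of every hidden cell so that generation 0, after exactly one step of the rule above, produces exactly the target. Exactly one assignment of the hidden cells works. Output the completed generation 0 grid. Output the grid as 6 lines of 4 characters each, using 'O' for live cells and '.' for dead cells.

Answer: OO.O
O...
.O.O
O.OO
O...
...O

Derivation:
Hidden generation-0 cells (in order): (2,1), (3,0), (4,2).
A hidden cell only influences target cells in its own 3x3 neighborhood. Try each of the 2^3 = 8 assignments, step the completed generation 0 forward once under B3/S23, and compare with the target:
  (2,1)=. (3,0)=. (4,2)=. -> step gives (1,1)='O' but target has '.' -> reject
  (2,1)=. (3,0)=. (4,2)=O -> step gives (1,1)='O' but target has '.' -> reject
  (2,1)=. (3,0)=O (4,2)=. -> step gives (1,1)='O' but target has '.' -> reject
  (2,1)=. (3,0)=O (4,2)=O -> step gives (1,1)='O' but target has '.' -> reject
  (2,1)=O (3,0)=. (4,2)=. -> step gives (2,0)='.' but target has 'O' -> reject
  (2,1)=O (3,0)=. (4,2)=O -> step gives (2,0)='.' but target has 'O' -> reject
  (2,1)=O (3,0)=O (4,2)=. -> step reproduces the target at every cell -> ACCEPT
  (2,1)=O (3,0)=O (4,2)=O -> step gives (3,2)='.' but target has 'O' -> reject
Unique solution: (2,1)=live, (3,0)=live, (4,2)=dead.
Check: live-neighbor counts of every cell in the completed generation 0:
2220
3442
3342
2432
1333
1110
Applying B3/S23 to generation 0 with these counts gives:
OO..
O...
OO.O
O.OO
.OOO
....
which matches the target exactly.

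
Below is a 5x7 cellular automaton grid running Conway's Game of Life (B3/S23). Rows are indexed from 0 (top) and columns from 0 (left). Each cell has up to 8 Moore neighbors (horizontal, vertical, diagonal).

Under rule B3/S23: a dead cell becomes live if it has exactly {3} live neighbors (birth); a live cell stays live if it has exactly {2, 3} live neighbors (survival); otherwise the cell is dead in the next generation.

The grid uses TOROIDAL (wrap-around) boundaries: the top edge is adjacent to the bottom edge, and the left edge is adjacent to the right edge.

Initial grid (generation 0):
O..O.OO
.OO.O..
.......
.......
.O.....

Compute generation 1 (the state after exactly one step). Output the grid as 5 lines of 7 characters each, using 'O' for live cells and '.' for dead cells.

Answer: O..OOOO
OOOOOOO
.......
.......
O.....O

Derivation:
Simulating step by step:
Generation 0 (given above): 8 live cells
Generation 1: 14 live cells
(generation 1 grid is the final answer)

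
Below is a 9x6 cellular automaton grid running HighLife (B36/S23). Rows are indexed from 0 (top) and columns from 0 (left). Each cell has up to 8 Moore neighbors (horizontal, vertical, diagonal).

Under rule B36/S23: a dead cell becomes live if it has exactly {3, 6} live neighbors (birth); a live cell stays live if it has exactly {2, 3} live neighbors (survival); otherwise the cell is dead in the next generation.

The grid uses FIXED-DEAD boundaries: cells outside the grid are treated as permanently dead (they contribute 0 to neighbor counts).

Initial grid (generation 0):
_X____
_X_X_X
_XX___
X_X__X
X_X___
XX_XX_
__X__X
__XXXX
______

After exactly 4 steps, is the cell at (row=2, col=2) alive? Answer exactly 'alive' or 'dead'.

Answer: dead

Derivation:
Simulating step by step:
Generation 0 (given above): 21 live cells
Generation 1: 26 live cells
__X___
XX____
X__XX_
XXXX__
XXX_X_
X__XX_
___XXX
__XXXX
___XX_
Generation 2: 14 live cells
_X____
XXXX__
_X_XX_
______
___XX_
X_____
______
__X___
__X__X
Generation 3: 10 live cells
XX____
X__XX_
XX_XX_
__X___
______
______
______
______
______
Generation 4: 10 live cells
XX____
___XX_
XX__X_
_XXX__
______
______
______
______
______

Cell (2,2) at generation 4: 0 -> dead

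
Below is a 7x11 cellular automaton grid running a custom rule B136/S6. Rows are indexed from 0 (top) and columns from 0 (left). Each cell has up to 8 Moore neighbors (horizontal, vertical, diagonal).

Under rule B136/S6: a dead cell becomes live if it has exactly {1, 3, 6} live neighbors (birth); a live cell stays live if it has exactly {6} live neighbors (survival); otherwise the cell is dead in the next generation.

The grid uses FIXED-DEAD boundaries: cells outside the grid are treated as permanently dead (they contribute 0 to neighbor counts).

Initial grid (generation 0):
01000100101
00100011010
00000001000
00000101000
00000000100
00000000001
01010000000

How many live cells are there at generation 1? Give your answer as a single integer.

Simulating step by step:
Generation 0 (given above): 15 live cells
Generation 1: 32 live cells
10011011010
10011000000
01111000011
00001010110
00001100001
11011001100
10001000011
Population at generation 1: 32

Answer: 32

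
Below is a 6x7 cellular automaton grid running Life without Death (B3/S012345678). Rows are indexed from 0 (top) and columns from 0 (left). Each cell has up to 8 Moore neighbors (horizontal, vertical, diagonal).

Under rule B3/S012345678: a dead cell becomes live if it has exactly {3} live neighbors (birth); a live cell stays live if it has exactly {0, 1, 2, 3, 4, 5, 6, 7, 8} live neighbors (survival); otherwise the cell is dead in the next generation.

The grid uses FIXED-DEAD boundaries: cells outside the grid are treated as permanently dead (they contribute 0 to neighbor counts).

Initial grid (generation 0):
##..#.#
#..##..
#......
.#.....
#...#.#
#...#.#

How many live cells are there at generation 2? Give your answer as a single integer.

Simulating step by step:
Generation 0 (given above): 15 live cells
Generation 1: 21 live cells
##.####
#..###.
##.....
##.....
##..#.#
#...#.#
Generation 2: 27 live cells
#######
#..####
###.#..
###....
##..#.#
##..#.#
Population at generation 2: 27

Answer: 27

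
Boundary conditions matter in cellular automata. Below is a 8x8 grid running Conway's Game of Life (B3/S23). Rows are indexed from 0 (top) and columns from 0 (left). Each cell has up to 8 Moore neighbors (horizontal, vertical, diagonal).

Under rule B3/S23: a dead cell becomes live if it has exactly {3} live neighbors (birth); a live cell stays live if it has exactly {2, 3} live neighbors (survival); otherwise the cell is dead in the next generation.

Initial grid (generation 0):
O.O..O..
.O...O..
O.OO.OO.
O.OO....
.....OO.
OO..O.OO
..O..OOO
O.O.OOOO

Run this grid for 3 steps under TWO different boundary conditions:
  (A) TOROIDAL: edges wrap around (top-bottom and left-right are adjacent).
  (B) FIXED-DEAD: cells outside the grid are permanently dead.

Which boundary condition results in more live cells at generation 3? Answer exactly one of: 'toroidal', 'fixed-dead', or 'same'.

Under TOROIDAL boundary, generation 3:
.OOO....
O..O....
OO......
OOO.O...
........
.O......
..OO....
..OO....
Population = 16

Under FIXED-DEAD boundary, generation 3:
.O......
OOO.OOO.
OO..OO.O
....O..O
.....OOO
.O.OO.O.
O.O.OO..
.OOO....
Population = 28

Comparison: toroidal=16, fixed-dead=28 -> fixed-dead

Answer: fixed-dead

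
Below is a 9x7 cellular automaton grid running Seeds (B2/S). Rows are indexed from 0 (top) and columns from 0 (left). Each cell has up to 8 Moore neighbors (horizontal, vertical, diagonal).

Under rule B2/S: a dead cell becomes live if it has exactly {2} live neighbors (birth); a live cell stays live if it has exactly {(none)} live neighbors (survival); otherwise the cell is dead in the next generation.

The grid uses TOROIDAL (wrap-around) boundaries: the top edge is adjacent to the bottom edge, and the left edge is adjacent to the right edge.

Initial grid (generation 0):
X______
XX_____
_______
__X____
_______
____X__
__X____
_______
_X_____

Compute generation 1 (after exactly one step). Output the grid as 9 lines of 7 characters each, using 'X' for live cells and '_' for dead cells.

Answer: __X___X
______X
X_X____
_______
___X___
___X___
___X___
_XX____
X______

Derivation:
Simulating step by step:
Generation 0 (given above): 7 live cells
Generation 1: 11 live cells
(generation 1 grid is the final answer)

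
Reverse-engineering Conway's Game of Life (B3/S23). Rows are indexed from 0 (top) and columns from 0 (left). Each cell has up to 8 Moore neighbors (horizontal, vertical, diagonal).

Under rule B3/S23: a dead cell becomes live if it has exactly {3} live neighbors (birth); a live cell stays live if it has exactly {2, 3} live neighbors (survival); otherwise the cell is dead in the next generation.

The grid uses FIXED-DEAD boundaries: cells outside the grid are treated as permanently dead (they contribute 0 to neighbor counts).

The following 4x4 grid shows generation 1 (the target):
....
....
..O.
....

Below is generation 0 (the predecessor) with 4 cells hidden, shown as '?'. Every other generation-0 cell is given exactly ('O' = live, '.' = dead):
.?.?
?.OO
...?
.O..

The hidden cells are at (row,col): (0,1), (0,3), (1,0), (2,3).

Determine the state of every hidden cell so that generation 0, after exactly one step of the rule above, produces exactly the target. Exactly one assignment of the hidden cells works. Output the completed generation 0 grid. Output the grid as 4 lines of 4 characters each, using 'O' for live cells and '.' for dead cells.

Hidden generation-0 cells (in order): (0,1), (0,3), (1,0), (2,3).
A hidden cell only influences target cells in its own 3x3 neighborhood. Try each of the 2^4 = 16 assignments, step the completed generation 0 forward once under B3/S23, and compare with the target:
  (0,1)=. (0,3)=. (1,0)=. (2,3)=. -> step reproduces the target at every cell -> ACCEPT
  (0,1)=. (0,3)=. (1,0)=. (2,3)=O -> step gives (1,2)='O' but target has '.' -> reject
  (0,1)=. (0,3)=. (1,0)=O (2,3)=. -> step gives (2,1)='O' but target has '.' -> reject
  (0,1)=. (0,3)=. (1,0)=O (2,3)=O -> step gives (1,2)='O' but target has '.' -> reject
  (0,1)=. (0,3)=O (1,0)=. (2,3)=. -> step gives (0,2)='O' but target has '.' -> reject
  (0,1)=. (0,3)=O (1,0)=. (2,3)=O -> step gives (0,2)='O' but target has '.' -> reject
  (0,1)=. (0,3)=O (1,0)=O (2,3)=. -> step gives (0,2)='O' but target has '.' -> reject
  (0,1)=. (0,3)=O (1,0)=O (2,3)=O -> step gives (0,2)='O' but target has '.' -> reject
  (0,1)=O (0,3)=. (1,0)=. (2,3)=. -> step gives (0,2)='O' but target has '.' -> reject
  (0,1)=O (0,3)=. (1,0)=. (2,3)=O -> step gives (0,2)='O' but target has '.' -> reject
  (0,1)=O (0,3)=. (1,0)=O (2,3)=. -> step gives (0,1)='O' but target has '.' -> reject
  (0,1)=O (0,3)=. (1,0)=O (2,3)=O -> step gives (0,1)='O' but target has '.' -> reject
  (0,1)=O (0,3)=O (1,0)=. (2,3)=. -> step gives (0,3)='O' but target has '.' -> reject
  (0,1)=O (0,3)=O (1,0)=. (2,3)=O -> step gives (0,3)='O' but target has '.' -> reject
  (0,1)=O (0,3)=O (1,0)=O (2,3)=. -> step gives (0,1)='O' but target has '.' -> reject
  (0,1)=O (0,3)=O (1,0)=O (2,3)=O -> step gives (0,1)='O' but target has '.' -> reject
Unique solution: (0,1)=dead, (0,3)=dead, (1,0)=dead, (2,3)=dead.
Check: live-neighbor counts of every cell in the completed generation 0:
0122
0111
1232
1010
Applying B3/S23 to generation 0 with these counts gives:
....
....
..O.
....
which matches the target exactly.

Answer: ....
..OO
....
.O..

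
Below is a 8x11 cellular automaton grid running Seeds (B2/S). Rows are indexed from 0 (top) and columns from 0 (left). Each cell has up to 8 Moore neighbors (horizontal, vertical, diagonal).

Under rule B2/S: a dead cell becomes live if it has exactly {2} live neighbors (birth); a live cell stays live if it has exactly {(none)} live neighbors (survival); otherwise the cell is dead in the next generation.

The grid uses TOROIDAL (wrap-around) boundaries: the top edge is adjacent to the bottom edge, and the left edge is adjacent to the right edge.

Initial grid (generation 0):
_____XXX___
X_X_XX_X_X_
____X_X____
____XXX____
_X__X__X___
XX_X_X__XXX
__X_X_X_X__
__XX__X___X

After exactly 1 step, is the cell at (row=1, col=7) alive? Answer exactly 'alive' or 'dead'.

Simulating step by step:
Generation 0 (given above): 32 live cells
Generation 1: 10 live cells
X________X_
_X________X
_X______X_X
___________
___________
___________
___________
_X______XX_

Cell (1,7) at generation 1: 0 -> dead

Answer: dead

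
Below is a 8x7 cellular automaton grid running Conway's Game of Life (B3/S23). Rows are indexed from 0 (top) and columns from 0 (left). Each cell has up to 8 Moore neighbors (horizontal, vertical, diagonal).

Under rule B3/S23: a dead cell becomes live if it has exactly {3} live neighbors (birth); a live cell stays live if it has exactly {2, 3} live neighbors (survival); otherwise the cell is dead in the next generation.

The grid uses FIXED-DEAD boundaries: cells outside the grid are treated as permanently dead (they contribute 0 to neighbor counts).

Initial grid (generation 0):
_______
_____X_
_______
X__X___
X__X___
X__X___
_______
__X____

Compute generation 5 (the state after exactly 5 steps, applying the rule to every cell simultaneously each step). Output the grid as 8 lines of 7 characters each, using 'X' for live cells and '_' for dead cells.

Answer: _______
_______
_XXX___
X___X__
X___X__
X___X__
_XXX___
_______

Derivation:
Simulating step by step:
Generation 0 (given above): 8 live cells
Generation 1: 5 live cells
_______
_______
_______
_______
XXXXX__
_______
_______
_______
Generation 2: 9 live cells
_______
_______
_______
_XXX___
_XXX___
_XXX___
_______
_______
Generation 3: 8 live cells
_______
_______
__X____
_X_X___
X___X__
_X_X___
__X____
_______
Generation 4: 12 live cells
_______
_______
__X____
_XXX___
XX_XX__
_XXX___
__X____
_______
Generation 5: 12 live cells
(generation 5 grid is the final answer)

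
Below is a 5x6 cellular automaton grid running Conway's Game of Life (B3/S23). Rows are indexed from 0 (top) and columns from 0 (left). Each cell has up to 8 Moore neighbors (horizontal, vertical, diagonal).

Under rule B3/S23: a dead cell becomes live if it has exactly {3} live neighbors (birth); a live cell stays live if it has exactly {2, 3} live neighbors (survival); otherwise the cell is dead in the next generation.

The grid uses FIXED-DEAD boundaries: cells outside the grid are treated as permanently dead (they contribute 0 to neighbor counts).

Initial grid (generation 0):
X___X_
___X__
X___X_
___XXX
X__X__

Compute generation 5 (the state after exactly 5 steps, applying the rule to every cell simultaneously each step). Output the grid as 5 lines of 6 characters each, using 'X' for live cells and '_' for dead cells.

Simulating step by step:
Generation 0 (given above): 10 live cells
Generation 1: 6 live cells
______
___XX_
_____X
___X_X
___X__
Generation 2: 4 live cells
______
____X_
___X_X
______
____X_
Generation 3: 3 live cells
______
____X_
____X_
____X_
______
Generation 4: 3 live cells
______
______
___XXX
______
______
Generation 5: 3 live cells
(generation 5 grid is the final answer)

Answer: ______
____X_
____X_
____X_
______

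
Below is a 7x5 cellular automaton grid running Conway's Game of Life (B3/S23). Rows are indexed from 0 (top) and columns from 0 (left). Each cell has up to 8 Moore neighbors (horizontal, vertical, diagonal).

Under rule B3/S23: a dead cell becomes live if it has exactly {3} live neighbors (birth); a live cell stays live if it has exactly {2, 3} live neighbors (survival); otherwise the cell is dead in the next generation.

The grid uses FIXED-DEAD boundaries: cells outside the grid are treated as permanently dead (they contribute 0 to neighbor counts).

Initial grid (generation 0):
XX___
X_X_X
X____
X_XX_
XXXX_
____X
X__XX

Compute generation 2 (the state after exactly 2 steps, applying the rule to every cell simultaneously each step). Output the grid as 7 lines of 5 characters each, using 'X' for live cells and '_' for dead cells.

Answer: XX___
X____
X____
X__X_
XX_XX
____X
___XX

Derivation:
Simulating step by step:
Generation 0 (given above): 17 live cells
Generation 1: 13 live cells
XX___
X____
X_X__
X__X_
X___X
X___X
___XX
Generation 2: 13 live cells
(generation 2 grid is the final answer)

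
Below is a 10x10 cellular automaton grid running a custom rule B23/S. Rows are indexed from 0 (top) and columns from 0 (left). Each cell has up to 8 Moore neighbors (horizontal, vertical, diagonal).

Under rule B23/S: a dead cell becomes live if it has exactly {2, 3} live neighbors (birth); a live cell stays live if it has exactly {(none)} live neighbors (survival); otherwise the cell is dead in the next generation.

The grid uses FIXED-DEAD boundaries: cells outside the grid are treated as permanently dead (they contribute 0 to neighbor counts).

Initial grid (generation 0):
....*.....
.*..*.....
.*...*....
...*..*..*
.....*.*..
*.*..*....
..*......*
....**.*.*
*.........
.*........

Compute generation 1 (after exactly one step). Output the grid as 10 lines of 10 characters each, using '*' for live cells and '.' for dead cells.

Simulating step by step:
Generation 0 (given above): 21 live cells
Generation 1: 42 live cells
(generation 1 grid is the final answer)

Answer: ...*.*....
*.**.*....
*.***.*...
..*.**.**.
.****...*.
.*.**.*.*.
.*.****.*.
.*.*..*.*.
.*..***.*.
*.........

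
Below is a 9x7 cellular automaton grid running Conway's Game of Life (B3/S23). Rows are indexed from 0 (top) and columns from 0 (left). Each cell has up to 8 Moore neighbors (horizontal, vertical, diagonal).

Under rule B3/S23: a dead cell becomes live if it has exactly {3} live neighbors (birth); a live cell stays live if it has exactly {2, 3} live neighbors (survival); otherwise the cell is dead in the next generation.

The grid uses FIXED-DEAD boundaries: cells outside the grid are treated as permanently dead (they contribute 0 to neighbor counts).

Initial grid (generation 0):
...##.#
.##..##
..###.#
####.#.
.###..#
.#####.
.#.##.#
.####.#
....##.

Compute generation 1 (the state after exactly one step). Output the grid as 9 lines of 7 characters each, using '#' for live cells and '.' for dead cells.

Simulating step by step:
Generation 0 (given above): 36 live cells
Generation 1: 21 live cells
(generation 1 grid is the final answer)

Answer: ..###.#
.#....#
#.....#
#....##
......#
#.....#
#.....#
.#....#
..#.##.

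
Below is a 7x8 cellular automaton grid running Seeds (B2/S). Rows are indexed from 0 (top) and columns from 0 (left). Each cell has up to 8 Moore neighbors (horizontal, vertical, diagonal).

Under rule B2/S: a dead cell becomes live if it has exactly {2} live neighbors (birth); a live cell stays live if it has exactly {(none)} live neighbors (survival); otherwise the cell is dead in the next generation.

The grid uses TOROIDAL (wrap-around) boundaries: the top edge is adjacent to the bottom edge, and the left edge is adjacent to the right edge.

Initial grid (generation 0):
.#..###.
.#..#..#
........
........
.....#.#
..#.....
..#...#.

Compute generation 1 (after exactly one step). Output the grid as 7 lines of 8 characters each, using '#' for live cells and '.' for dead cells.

Simulating step by step:
Generation 0 (given above): 12 live cells
Generation 1: 11 live cells
(generation 1 grid is the final answer)

Answer: ........
..##....
#.......
......#.
......#.
.#.#.#.#
....#..#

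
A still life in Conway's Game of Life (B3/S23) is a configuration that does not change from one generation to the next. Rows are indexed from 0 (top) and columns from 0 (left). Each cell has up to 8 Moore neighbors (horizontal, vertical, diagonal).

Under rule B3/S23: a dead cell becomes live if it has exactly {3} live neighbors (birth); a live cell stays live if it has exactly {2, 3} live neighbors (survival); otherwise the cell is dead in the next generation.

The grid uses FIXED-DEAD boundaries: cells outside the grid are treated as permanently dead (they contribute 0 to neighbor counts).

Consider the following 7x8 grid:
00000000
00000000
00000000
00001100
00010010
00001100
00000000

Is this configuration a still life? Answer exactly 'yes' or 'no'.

Answer: yes

Derivation:
Compute generation 1 and compare to generation 0 (given above):
Generation 1:
00000000
00000000
00000000
00001100
00010010
00001100
00000000
The grids are IDENTICAL -> still life.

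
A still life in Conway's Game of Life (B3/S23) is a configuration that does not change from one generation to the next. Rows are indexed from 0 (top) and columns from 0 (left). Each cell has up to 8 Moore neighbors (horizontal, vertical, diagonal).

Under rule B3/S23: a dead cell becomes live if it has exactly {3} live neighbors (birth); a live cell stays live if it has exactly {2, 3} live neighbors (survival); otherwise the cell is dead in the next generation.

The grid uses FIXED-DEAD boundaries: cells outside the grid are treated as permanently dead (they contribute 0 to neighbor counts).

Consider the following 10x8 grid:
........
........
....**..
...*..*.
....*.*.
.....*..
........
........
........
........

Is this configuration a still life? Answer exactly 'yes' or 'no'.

Answer: yes

Derivation:
Compute generation 1 and compare to generation 0 (given above):
Generation 1:
........
........
....**..
...*..*.
....*.*.
.....*..
........
........
........
........
The grids are IDENTICAL -> still life.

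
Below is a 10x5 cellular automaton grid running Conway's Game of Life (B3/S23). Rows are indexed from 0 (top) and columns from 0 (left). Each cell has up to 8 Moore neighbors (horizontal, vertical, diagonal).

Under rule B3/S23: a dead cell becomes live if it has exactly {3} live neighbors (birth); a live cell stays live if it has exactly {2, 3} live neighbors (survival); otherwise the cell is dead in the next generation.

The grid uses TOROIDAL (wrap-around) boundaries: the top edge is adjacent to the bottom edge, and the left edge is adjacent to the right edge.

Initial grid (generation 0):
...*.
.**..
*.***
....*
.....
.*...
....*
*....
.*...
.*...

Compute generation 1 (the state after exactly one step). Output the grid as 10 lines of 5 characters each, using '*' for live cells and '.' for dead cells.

Simulating step by step:
Generation 0 (given above): 13 live cells
Generation 1: 13 live cells
(generation 1 grid is the final answer)

Answer: .*...
**...
*.*.*
*...*
.....
.....
*....
*....
**...
..*..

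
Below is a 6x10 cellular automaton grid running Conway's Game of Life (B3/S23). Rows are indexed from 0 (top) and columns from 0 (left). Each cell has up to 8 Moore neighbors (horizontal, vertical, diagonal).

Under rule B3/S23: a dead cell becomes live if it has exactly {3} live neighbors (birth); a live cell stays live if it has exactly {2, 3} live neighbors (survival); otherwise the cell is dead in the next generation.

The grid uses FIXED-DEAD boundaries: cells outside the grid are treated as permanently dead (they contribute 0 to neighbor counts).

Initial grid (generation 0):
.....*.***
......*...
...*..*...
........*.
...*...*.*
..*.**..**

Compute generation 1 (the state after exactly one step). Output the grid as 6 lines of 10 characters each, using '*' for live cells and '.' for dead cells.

Simulating step by step:
Generation 0 (given above): 16 live cells
Generation 1: 17 live cells
(generation 1 grid is the final answer)

Answer: ......***.
.....**.*.
.......*..
.......**.
...**..*.*
...**...**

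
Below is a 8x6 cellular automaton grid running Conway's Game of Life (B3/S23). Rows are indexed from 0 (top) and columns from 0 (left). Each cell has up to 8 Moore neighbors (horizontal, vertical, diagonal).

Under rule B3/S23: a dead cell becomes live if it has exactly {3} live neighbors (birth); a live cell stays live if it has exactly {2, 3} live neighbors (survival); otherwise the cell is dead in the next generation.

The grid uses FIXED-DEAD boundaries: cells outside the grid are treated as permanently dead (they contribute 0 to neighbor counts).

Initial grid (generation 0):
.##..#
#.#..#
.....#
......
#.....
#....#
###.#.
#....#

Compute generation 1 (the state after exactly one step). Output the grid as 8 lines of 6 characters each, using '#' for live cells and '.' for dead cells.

Simulating step by step:
Generation 0 (given above): 16 live cells
Generation 1: 10 live cells
(generation 1 grid is the final answer)

Answer: .##...
..#.##
......
......
......
#.....
#...##
#.....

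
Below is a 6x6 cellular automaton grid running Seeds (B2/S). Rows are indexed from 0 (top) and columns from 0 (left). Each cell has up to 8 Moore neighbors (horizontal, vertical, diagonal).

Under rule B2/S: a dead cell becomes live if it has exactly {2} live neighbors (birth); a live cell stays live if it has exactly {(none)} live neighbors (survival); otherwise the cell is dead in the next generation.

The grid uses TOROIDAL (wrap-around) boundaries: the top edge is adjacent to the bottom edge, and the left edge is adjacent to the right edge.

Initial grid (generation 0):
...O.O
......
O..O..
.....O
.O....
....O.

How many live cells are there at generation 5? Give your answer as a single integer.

Answer: 0

Derivation:
Simulating step by step:
Generation 0 (given above): 7 live cells
Generation 1: 16 live cells
......
O.OO.O
....OO
.OO.O.
O...OO
O.OO.O
Generation 2: 1 live cells
......
.O....
......
......
......
......
Generation 3: 0 live cells
......
......
......
......
......
......
Generation 4: 0 live cells
......
......
......
......
......
......
Generation 5: 0 live cells
......
......
......
......
......
......
Population at generation 5: 0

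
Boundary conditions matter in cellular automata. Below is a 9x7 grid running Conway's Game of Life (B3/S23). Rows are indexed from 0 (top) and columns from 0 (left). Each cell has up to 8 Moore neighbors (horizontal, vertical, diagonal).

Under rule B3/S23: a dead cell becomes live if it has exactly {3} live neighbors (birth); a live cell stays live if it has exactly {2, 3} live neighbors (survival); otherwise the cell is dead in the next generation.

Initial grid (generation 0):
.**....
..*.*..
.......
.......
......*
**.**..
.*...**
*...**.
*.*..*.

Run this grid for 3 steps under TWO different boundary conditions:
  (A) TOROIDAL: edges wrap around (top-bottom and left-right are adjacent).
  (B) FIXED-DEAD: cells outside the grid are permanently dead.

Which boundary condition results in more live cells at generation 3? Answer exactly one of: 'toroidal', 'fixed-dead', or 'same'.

Under TOROIDAL boundary, generation 3:
.*..**.
.***...
.***...
.......
.......
**.....
**...*.
**.*...
*...*..
Population = 19

Under FIXED-DEAD boundary, generation 3:
.......
.*.*...
..*....
.......
.......
.......
....**.
...**..
....**.
Population = 9

Comparison: toroidal=19, fixed-dead=9 -> toroidal

Answer: toroidal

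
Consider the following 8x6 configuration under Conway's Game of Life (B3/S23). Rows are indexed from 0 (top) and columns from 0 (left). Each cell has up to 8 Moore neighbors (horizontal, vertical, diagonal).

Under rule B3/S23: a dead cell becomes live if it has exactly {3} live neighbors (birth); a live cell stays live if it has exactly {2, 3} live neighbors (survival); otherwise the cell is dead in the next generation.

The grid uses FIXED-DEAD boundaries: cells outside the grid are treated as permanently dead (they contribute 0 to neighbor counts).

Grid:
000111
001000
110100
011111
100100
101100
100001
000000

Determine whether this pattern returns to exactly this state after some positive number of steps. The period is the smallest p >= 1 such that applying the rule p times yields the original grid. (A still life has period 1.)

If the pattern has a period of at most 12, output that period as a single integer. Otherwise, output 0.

Answer: 0

Derivation:
Simulating and comparing each generation to the original:
Gen 0 (original, given above): 19 live cells
Gen 1: 11 live cells, differs from original
Gen 2: 14 live cells, differs from original
Gen 3: 13 live cells, differs from original
Gen 4: 16 live cells, differs from original
Gen 5: 12 live cells, differs from original
Gen 6: 13 live cells, differs from original
Gen 7: 8 live cells, differs from original
Gen 8: 6 live cells, differs from original
Gen 9: 7 live cells, differs from original
Gen 10: 4 live cells, differs from original
Gen 11: 1 live cells, differs from original
Gen 12: 0 live cells, differs from original
No period found within 12 steps.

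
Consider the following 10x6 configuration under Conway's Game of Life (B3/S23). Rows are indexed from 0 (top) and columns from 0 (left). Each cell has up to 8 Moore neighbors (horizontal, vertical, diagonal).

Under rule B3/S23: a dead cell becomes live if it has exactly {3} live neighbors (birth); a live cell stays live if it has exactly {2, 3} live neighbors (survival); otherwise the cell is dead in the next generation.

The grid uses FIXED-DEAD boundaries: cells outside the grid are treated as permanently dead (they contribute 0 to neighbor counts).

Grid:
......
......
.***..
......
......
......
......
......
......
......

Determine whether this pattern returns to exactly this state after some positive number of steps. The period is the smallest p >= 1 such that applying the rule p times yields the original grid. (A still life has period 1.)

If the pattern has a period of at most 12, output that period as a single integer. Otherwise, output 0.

Simulating and comparing each generation to the original:
Gen 0 (original, given above): 3 live cells
Gen 1: 3 live cells, differs from original
Gen 2: 3 live cells, MATCHES original -> period = 2

Answer: 2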